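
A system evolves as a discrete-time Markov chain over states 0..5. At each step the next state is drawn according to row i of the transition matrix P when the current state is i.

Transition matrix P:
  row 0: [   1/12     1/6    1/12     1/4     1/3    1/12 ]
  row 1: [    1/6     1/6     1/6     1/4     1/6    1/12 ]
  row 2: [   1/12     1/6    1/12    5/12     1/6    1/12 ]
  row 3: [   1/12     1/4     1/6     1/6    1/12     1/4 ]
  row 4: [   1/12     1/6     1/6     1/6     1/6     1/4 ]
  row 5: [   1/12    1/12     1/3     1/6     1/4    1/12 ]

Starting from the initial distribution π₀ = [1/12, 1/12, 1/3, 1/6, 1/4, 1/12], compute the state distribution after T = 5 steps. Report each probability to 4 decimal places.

π = [0.0978, 0.1733, 0.1697, 0.2316, 0.1763, 0.1513]

t=0: π = [0.0833, 0.0833, 0.3333, 0.1667, 0.2500, 0.0833]
t=1: π = [0.0903, 0.1736, 0.1458, 0.2639, 0.1736, 0.1528]
t=2: π = [0.0978, 0.1759, 0.1725, 0.2251, 0.1725, 0.1563]
t=3: π = [0.0980, 0.1724, 0.1702, 0.2326, 0.1772, 0.1496]
t=4: π = [0.0977, 0.1736, 0.1693, 0.2317, 0.1761, 0.1516]
t=5: π = [0.0978, 0.1733, 0.1697, 0.2316, 0.1763, 0.1513]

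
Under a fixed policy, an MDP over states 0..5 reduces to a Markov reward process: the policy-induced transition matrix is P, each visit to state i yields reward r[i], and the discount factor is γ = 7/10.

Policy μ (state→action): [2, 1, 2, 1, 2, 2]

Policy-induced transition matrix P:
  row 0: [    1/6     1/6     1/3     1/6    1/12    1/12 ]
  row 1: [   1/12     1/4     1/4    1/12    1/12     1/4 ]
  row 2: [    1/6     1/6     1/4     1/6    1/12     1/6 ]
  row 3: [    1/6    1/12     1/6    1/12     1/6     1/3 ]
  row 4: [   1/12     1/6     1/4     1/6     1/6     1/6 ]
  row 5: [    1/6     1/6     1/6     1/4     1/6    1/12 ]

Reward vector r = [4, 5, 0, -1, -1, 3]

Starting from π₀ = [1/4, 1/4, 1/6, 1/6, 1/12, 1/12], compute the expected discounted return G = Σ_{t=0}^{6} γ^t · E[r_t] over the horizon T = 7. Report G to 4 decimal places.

t=0: π = [0.2500, 0.2500, 0.1667, 0.1667, 0.0833, 0.0833], E[r] = 2.2500, γ^t·E[r] = 2.250000, running G = 2.250000
t=1: π = [0.1389, 0.1736, 0.2500, 0.1389, 0.1111, 0.1875], E[r] = 1.7361, γ^t·E[r] = 1.215278, running G = 3.465278
t=2: π = [0.1429, 0.1696, 0.2344, 0.1563, 0.1198, 0.1771], E[r] = 1.6748, γ^t·E[r] = 0.820637, running G = 4.285914
t=3: π = [0.1426, 0.1678, 0.2341, 0.1543, 0.1211, 0.1802], E[r] = 1.6742, γ^t·E[r] = 0.574264, running G = 4.860178
t=4: π = [0.1426, 0.1678, 0.2340, 0.1548, 0.1213, 0.1795], E[r] = 1.6716, γ^t·E[r] = 0.401351, running G = 5.261529
t=5: π = [0.1426, 0.1677, 0.2340, 0.1547, 0.1213, 0.1796], E[r] = 1.6719, γ^t·E[r] = 0.280988, running G = 5.542517
t=6: π = [0.1426, 0.1678, 0.2340, 0.1548, 0.1213, 0.1796], E[r] = 1.6718, γ^t·E[r] = 0.196681, running G = 5.739198

G = 5.7392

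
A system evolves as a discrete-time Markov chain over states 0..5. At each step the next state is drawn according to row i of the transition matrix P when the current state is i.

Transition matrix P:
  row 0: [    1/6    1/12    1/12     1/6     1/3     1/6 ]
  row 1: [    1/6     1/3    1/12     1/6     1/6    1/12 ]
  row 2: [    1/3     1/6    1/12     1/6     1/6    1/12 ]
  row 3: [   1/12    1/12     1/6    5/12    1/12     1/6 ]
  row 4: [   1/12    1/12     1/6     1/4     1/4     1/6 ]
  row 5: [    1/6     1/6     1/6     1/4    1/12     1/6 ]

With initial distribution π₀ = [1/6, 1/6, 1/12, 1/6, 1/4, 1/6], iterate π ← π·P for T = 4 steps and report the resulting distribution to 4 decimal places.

π = [0.1526, 0.1417, 0.1312, 0.2573, 0.1732, 0.1439]

t=0: π = [0.1667, 0.1667, 0.0833, 0.1667, 0.2500, 0.1667]
t=1: π = [0.1458, 0.1458, 0.1319, 0.2431, 0.1875, 0.1458]
t=2: π = [0.1528, 0.1429, 0.1314, 0.2552, 0.1742, 0.1435]
t=3: π = [0.1528, 0.1420, 0.1311, 0.2569, 0.1734, 0.1438]
t=4: π = [0.1526, 0.1417, 0.1312, 0.2573, 0.1732, 0.1439]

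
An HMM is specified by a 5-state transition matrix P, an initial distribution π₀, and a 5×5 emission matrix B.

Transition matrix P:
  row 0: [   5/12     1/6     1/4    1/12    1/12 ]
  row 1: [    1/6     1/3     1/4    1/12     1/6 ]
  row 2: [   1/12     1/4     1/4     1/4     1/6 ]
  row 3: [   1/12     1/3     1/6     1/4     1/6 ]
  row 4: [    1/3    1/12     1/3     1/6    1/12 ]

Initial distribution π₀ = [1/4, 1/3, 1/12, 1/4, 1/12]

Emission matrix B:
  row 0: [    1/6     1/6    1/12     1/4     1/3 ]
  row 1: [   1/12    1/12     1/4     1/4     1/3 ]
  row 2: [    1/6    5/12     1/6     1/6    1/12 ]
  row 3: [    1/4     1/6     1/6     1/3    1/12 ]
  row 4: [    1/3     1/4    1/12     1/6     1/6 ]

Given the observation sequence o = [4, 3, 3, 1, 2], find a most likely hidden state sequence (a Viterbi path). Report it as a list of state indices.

t=0: δ = [8.333e-02, 1.111e-01, 6.944e-03, 2.083e-02, 1.389e-02]  (obs o_0=4)
t=1: δ = [8.681e-03, 9.259e-03, 4.630e-03, 3.086e-03, 3.086e-03]  ψ = [0, 1, 1, 1, 1]  (obs o_1=3)
t=2: δ = [9.042e-04, 7.716e-04, 3.858e-04, 3.858e-04, 2.572e-04]  ψ = [0, 1, 1, 2, 1]  (obs o_2=3)
t=3: δ = [6.279e-05, 2.143e-05, 9.419e-05, 1.608e-05, 3.215e-05]  ψ = [0, 1, 0, 2, 1]  (obs o_3=1)
t=4: δ = [2.180e-06, 5.887e-06, 3.925e-06, 3.925e-06, 1.308e-06]  ψ = [0, 2, 2, 2, 2]  (obs o_4=2)
backtrack: best end state = 1; path = [0, 0, 0, 2, 1]

path = [0, 0, 0, 2, 1]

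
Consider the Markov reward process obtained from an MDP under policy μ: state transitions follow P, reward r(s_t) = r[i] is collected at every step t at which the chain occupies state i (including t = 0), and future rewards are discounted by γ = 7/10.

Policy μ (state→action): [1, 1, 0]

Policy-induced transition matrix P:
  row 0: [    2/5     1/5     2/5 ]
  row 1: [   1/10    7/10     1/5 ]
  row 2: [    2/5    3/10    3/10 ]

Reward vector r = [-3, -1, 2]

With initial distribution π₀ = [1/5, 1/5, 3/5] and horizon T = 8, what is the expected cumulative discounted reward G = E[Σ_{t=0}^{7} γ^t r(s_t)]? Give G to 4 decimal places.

t=0: π = [0.2000, 0.2000, 0.6000], E[r] = 0.4000, γ^t·E[r] = 0.400000, running G = 0.400000
t=1: π = [0.3400, 0.3600, 0.3000], E[r] = -0.7800, γ^t·E[r] = -0.546000, running G = -0.146000
t=2: π = [0.2920, 0.4100, 0.2980], E[r] = -0.6900, γ^t·E[r] = -0.338100, running G = -0.484100
t=3: π = [0.2770, 0.4348, 0.2882], E[r] = -0.6894, γ^t·E[r] = -0.236464, running G = -0.720564
t=4: π = [0.2696, 0.4462, 0.2842], E[r] = -0.6865, γ^t·E[r] = -0.164819, running G = -0.885383
t=5: π = [0.2661, 0.4515, 0.2823], E[r] = -0.6853, γ^t·E[r] = -0.115173, running G = -1.000556
t=6: π = [0.2645, 0.4540, 0.2815], E[r] = -0.6847, γ^t·E[r] = -0.080554, running G = -1.081110
t=7: π = [0.2638, 0.4551, 0.2811], E[r] = -0.6844, γ^t·E[r] = -0.056366, running G = -1.137477

G = -1.1375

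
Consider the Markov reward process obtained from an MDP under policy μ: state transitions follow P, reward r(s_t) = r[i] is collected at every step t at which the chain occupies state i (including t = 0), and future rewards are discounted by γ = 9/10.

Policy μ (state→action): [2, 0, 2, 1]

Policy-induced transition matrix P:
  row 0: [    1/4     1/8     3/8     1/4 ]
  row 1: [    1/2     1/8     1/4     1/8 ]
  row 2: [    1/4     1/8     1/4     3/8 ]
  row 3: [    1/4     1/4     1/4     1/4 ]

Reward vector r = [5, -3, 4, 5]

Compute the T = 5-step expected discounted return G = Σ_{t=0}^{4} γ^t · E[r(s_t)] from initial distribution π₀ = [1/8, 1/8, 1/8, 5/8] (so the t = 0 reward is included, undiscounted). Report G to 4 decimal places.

t=0: π = [0.1250, 0.1250, 0.1250, 0.6250], E[r] = 3.8750, γ^t·E[r] = 3.875000, running G = 3.875000
t=1: π = [0.2813, 0.2031, 0.2656, 0.2500], E[r] = 3.1094, γ^t·E[r] = 2.798438, running G = 6.673438
t=2: π = [0.3008, 0.1563, 0.2852, 0.2578], E[r] = 3.4648, γ^t·E[r] = 2.806523, running G = 9.479961
t=3: π = [0.2891, 0.1572, 0.2876, 0.2661], E[r] = 3.4546, γ^t·E[r] = 2.518396, running G = 11.998357
t=4: π = [0.2893, 0.1583, 0.2861, 0.2663], E[r] = 3.4478, γ^t·E[r] = 2.262071, running G = 14.260428

G = 14.2604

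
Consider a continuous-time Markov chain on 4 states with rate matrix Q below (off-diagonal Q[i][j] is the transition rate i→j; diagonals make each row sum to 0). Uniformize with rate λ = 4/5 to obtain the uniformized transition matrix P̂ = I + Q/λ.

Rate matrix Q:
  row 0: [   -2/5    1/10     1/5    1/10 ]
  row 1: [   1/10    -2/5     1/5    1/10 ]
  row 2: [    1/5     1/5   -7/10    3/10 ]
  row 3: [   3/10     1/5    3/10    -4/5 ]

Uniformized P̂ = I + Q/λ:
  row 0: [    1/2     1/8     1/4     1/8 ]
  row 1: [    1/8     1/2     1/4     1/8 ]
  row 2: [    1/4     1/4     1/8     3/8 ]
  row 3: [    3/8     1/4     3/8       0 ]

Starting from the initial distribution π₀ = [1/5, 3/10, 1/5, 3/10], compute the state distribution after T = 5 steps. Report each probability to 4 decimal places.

π = [0.3136, 0.2814, 0.2407, 0.1643]

t=0: π = [0.2000, 0.3000, 0.2000, 0.3000]
t=1: π = [0.3000, 0.3000, 0.2625, 0.1375]
t=2: π = [0.3047, 0.2875, 0.2344, 0.1734]
t=3: π = [0.3119, 0.2838, 0.2424, 0.1619]
t=4: π = [0.3127, 0.2820, 0.2399, 0.1654]
t=5: π = [0.3136, 0.2814, 0.2407, 0.1643]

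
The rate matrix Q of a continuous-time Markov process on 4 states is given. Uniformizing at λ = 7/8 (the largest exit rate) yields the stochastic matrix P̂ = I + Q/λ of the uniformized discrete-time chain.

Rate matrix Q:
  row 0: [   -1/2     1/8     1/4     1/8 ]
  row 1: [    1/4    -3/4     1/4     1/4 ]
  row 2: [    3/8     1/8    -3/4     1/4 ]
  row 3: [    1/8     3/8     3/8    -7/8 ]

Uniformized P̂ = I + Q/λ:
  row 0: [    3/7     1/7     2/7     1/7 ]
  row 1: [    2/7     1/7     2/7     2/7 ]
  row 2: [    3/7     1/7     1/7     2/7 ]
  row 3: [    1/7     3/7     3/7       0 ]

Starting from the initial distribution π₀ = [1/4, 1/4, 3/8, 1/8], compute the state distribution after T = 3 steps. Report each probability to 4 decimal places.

t=0: π = [0.2500, 0.2500, 0.3750, 0.1250]
t=1: π = [0.3571, 0.1786, 0.2500, 0.2143]
t=2: π = [0.3418, 0.2041, 0.2806, 0.1735]
t=3: π = [0.3499, 0.1924, 0.2704, 0.1873]

π = [0.3499, 0.1924, 0.2704, 0.1873]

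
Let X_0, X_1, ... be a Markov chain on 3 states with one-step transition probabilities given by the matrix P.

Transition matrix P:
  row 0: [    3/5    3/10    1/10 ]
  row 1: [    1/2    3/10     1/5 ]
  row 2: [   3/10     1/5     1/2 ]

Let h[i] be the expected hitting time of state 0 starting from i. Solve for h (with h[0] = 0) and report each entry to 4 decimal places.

First-step conditioning: h[0] = 0; for i ≠ 0, h[i] = 1 + Σ_k P[i][k]·h[k].
  h[1] = 1 + 3/10·h[1] + 1/5·h[2]
  h[2] = 1 + 1/5·h[1] + 1/2·h[2]
Solving the 2×2 linear system over states ≠ 0 gives exactly h = [0, 70/31, 90/31] (h[0] = 0 is the target).

h = [0.0000, 2.2581, 2.9032]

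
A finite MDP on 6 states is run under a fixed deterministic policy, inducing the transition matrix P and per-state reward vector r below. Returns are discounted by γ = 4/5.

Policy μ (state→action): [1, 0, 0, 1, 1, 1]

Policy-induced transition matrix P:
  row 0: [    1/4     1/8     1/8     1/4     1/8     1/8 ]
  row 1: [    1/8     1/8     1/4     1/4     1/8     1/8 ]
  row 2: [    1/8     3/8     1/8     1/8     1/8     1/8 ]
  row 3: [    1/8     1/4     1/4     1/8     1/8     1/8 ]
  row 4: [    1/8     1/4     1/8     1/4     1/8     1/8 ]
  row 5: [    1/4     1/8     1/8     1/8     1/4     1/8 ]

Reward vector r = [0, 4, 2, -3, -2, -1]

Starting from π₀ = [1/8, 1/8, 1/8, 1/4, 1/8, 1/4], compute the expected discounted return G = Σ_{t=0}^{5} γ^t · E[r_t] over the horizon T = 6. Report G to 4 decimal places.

G = 0.0596

t=0: π = [0.1250, 0.1250, 0.1250, 0.2500, 0.1250, 0.2500], E[r] = -0.5000, γ^t·E[r] = -0.500000, running G = -0.500000
t=1: π = [0.1719, 0.2031, 0.1719, 0.1719, 0.1563, 0.1250], E[r] = 0.2031, γ^t·E[r] = 0.162500, running G = -0.337500
t=2: π = [0.1621, 0.2090, 0.1719, 0.1914, 0.1406, 0.1250], E[r] = 0.1992, γ^t·E[r] = 0.127500, running G = -0.210000
t=3: π = [0.1609, 0.2095, 0.1750, 0.1890, 0.1406, 0.1250], E[r] = 0.2148, γ^t·E[r] = 0.110000, running G = -0.100000
t=4: π = [0.1607, 0.2100, 0.1748, 0.1889, 0.1406, 0.1250], E[r] = 0.2166, γ^t·E[r] = 0.088713, running G = -0.011288
t=5: π = [0.1607, 0.2099, 0.1749, 0.1889, 0.1406, 0.1250], E[r] = 0.2163, γ^t·E[r] = 0.070866, running G = 0.059579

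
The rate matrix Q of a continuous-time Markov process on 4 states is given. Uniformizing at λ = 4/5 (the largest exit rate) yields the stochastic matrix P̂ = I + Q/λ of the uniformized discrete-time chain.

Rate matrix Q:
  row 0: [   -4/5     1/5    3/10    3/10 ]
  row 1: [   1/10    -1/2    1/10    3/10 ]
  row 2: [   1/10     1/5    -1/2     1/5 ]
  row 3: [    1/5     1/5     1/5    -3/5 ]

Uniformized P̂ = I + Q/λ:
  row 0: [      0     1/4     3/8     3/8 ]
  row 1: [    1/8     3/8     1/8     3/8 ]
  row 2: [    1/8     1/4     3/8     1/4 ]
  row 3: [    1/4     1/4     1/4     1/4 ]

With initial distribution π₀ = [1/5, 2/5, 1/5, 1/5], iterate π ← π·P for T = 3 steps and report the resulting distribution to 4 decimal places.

π = [0.1441, 0.2859, 0.2652, 0.3047]

t=0: π = [0.2000, 0.4000, 0.2000, 0.2000]
t=1: π = [0.1250, 0.3000, 0.2500, 0.3250]
t=2: π = [0.1500, 0.2875, 0.2594, 0.3031]
t=3: π = [0.1441, 0.2859, 0.2652, 0.3047]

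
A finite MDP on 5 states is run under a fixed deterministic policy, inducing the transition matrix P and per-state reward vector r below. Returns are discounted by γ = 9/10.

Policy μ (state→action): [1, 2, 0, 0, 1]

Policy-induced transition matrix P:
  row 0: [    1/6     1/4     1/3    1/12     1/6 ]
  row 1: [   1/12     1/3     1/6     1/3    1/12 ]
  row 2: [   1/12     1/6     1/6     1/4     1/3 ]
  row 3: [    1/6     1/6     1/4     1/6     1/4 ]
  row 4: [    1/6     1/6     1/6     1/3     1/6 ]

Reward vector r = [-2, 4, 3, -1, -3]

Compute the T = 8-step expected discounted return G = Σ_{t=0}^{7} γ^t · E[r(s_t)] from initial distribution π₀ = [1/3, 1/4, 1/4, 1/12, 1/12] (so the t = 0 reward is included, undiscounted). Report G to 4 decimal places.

G = 2.6552

t=0: π = [0.3333, 0.2500, 0.2500, 0.0833, 0.0833], E[r] = 0.7500, γ^t·E[r] = 0.750000, running G = 0.750000
t=1: π = [0.1250, 0.2361, 0.2292, 0.2153, 0.1944], E[r] = 0.5833, γ^t·E[r] = 0.525000, running G = 1.275000
t=2: π = [0.1279, 0.2164, 0.2054, 0.2471, 0.2031], E[r] = 0.3698, γ^t·E[r] = 0.299531, running G = 1.574531
t=3: π = [0.1315, 0.2134, 0.2086, 0.2431, 0.2035], E[r] = 0.3628, γ^t·E[r] = 0.264516, running G = 1.839047
t=4: π = [0.1315, 0.2132, 0.2088, 0.2426, 0.2039], E[r] = 0.3620, γ^t·E[r] = 0.237518, running G = 2.076565
t=5: π = [0.1315, 0.2132, 0.2088, 0.2426, 0.2039], E[r] = 0.3616, γ^t·E[r] = 0.213543, running G = 2.290108
t=6: π = [0.1315, 0.2132, 0.2088, 0.2426, 0.2039], E[r] = 0.3616, γ^t·E[r] = 0.192177, running G = 2.482285
t=7: π = [0.1315, 0.2132, 0.2088, 0.2426, 0.2039], E[r] = 0.3616, γ^t·E[r] = 0.172958, running G = 2.655243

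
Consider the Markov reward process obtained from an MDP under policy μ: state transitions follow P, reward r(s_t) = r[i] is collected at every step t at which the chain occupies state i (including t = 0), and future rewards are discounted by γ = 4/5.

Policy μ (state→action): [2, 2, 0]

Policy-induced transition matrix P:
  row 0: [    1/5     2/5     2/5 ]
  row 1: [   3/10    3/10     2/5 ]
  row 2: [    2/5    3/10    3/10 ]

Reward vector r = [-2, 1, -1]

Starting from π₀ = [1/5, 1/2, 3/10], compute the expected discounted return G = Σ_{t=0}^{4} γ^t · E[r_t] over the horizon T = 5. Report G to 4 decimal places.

G = -1.7422

t=0: π = [0.2000, 0.5000, 0.3000], E[r] = -0.2000, γ^t·E[r] = -0.200000, running G = -0.200000
t=1: π = [0.3100, 0.3200, 0.3700], E[r] = -0.6700, γ^t·E[r] = -0.536000, running G = -0.736000
t=2: π = [0.3060, 0.3310, 0.3630], E[r] = -0.6440, γ^t·E[r] = -0.412160, running G = -1.148160
t=3: π = [0.3057, 0.3306, 0.3637], E[r] = -0.6445, γ^t·E[r] = -0.329984, running G = -1.478144
t=4: π = [0.3058, 0.3306, 0.3636], E[r] = -0.6447, γ^t·E[r] = -0.264053, running G = -1.742197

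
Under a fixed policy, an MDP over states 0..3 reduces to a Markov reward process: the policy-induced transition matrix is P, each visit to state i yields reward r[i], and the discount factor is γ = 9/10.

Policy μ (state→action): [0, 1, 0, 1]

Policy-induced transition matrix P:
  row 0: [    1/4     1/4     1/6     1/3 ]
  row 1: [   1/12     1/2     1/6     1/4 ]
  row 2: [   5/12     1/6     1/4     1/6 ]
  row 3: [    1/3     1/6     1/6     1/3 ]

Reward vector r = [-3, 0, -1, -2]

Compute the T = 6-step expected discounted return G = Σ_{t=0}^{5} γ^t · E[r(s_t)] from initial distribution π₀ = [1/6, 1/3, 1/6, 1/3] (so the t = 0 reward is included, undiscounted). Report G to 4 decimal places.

t=0: π = [0.1667, 0.3333, 0.1667, 0.3333], E[r] = -1.3333, γ^t·E[r] = -1.333333, running G = -1.333333
t=1: π = [0.2500, 0.2917, 0.1806, 0.2778], E[r] = -1.4861, γ^t·E[r] = -1.337500, running G = -2.670833
t=2: π = [0.2546, 0.2847, 0.1817, 0.2789], E[r] = -1.5035, γ^t·E[r] = -1.217813, running G = -3.888646
t=3: π = [0.2561, 0.2828, 0.1818, 0.2793], E[r] = -1.5087, γ^t·E[r] = -1.099828, running G = -4.988474
t=4: π = [0.2564, 0.2823, 0.1818, 0.2795], E[r] = -1.5101, γ^t·E[r] = -0.990768, running G = -5.979242
t=5: π = [0.2565, 0.2821, 0.1818, 0.2795], E[r] = -1.5105, γ^t·E[r] = -0.891920, running G = -6.871162

G = -6.8712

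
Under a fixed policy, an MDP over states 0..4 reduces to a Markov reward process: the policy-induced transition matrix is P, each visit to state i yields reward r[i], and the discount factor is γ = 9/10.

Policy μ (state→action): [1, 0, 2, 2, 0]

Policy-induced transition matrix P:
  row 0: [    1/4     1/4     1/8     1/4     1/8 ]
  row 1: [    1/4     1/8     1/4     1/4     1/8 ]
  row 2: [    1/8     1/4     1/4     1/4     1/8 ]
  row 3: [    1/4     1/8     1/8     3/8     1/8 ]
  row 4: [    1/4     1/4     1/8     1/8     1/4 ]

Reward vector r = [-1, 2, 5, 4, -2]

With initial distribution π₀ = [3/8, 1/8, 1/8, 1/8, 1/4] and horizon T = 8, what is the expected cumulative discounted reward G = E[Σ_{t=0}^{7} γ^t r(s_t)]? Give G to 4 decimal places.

G = 8.7043

t=0: π = [0.3750, 0.1250, 0.1250, 0.1250, 0.2500], E[r] = 0.5000, γ^t·E[r] = 0.500000, running G = 0.500000
t=1: π = [0.2344, 0.2188, 0.1563, 0.2344, 0.1563], E[r] = 1.6094, γ^t·E[r] = 1.448438, running G = 1.948438
t=2: π = [0.2305, 0.1934, 0.1719, 0.2598, 0.1445], E[r] = 1.7656, γ^t·E[r] = 1.430156, running G = 3.378594
t=3: π = [0.2285, 0.1934, 0.1707, 0.2644, 0.1431], E[r] = 1.7830, γ^t·E[r] = 1.299777, running G = 4.678371
t=4: π = [0.2287, 0.1928, 0.1705, 0.2652, 0.1429], E[r] = 1.7843, γ^t·E[r] = 1.170680, running G = 5.849051
t=5: π = [0.2287, 0.1928, 0.1704, 0.2653, 0.1429], E[r] = 1.7843, γ^t·E[r] = 1.053610, running G = 6.902661
t=6: π = [0.2287, 0.1927, 0.1704, 0.2653, 0.1429], E[r] = 1.7843, γ^t·E[r] = 0.948233, running G = 7.850894
t=7: π = [0.2287, 0.1927, 0.1704, 0.2653, 0.1429], E[r] = 1.7843, γ^t·E[r] = 0.853405, running G = 8.704300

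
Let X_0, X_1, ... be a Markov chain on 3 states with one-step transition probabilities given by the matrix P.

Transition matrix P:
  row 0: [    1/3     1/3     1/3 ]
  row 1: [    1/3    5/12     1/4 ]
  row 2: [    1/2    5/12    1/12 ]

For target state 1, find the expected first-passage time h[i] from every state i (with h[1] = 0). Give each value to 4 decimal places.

h = [2.8125, 0.0000, 2.6250]

First-step conditioning: h[1] = 0; for i ≠ 1, h[i] = 1 + Σ_k P[i][k]·h[k].
  h[0] = 1 + 1/3·h[0] + 1/3·h[2]
  h[2] = 1 + 1/2·h[0] + 1/12·h[2]
Solving the 2×2 linear system over states ≠ 1 gives exactly h = [45/16, 0, 21/8] (h[1] = 0 is the target).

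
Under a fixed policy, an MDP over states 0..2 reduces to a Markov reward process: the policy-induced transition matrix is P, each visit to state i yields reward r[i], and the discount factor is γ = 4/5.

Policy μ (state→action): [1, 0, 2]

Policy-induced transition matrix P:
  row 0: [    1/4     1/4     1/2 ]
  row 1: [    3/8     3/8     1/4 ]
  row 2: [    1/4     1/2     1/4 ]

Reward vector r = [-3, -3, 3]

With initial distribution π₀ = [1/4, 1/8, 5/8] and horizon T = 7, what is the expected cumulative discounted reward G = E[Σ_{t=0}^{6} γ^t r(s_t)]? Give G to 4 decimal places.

t=0: π = [0.2500, 0.1250, 0.6250], E[r] = 0.7500, γ^t·E[r] = 0.750000, running G = 0.750000
t=1: π = [0.2656, 0.4219, 0.3125], E[r] = -1.1250, γ^t·E[r] = -0.900000, running G = -0.150000
t=2: π = [0.3027, 0.3809, 0.3164], E[r] = -1.1016, γ^t·E[r] = -0.705000, running G = -0.855000
t=3: π = [0.2976, 0.3767, 0.3257], E[r] = -1.0459, γ^t·E[r] = -0.535500, running G = -1.390500
t=4: π = [0.2971, 0.3785, 0.3244], E[r] = -1.0536, γ^t·E[r] = -0.431550, running G = -1.822050
t=5: π = [0.2973, 0.3784, 0.3243], E[r] = -1.0544, γ^t·E[r] = -0.345495, running G = -2.167545
t=6: π = [0.2973, 0.3784, 0.3243], E[r] = -1.0540, γ^t·E[r] = -0.276308, running G = -2.443853

G = -2.4439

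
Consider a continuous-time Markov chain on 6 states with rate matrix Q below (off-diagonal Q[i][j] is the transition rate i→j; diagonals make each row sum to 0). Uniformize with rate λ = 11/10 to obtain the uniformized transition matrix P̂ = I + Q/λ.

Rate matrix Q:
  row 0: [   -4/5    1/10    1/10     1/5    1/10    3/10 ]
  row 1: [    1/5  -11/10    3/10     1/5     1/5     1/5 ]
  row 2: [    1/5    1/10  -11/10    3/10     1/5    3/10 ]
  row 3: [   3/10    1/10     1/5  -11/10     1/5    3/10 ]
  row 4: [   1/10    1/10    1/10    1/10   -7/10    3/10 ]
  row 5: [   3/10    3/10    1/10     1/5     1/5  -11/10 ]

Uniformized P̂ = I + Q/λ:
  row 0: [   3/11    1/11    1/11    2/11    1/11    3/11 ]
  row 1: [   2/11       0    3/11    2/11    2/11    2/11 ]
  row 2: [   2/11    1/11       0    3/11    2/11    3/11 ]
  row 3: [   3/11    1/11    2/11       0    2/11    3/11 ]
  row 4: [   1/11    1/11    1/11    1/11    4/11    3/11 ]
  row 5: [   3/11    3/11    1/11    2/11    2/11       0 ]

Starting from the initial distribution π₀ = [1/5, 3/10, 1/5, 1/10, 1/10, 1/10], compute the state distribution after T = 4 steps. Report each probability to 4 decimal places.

t=0: π = [0.2000, 0.3000, 0.2000, 0.1000, 0.1000, 0.1000]
t=1: π = [0.2091, 0.0818, 0.1364, 0.1727, 0.1818, 0.2182]
t=2: π = [0.2198, 0.1231, 0.1091, 0.1463, 0.1959, 0.2058]
t=3: π = [0.2160, 0.1171, 0.1167, 0.1473, 0.1974, 0.2054]
t=4: π = [0.2156, 0.1176, 0.1150, 0.1477, 0.1981, 0.2061]

π = [0.2156, 0.1176, 0.1150, 0.1477, 0.1981, 0.2061]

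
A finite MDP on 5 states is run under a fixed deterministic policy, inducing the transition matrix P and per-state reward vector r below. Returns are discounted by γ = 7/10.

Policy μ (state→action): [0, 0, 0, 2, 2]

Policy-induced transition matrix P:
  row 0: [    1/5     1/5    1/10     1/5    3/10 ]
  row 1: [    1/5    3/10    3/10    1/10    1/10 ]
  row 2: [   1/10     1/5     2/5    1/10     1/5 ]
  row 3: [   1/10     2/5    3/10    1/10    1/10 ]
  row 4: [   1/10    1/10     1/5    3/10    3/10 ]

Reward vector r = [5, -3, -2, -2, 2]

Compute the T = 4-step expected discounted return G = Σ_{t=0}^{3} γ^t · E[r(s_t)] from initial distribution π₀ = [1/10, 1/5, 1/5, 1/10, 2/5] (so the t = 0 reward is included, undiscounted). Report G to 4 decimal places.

G = -0.6147

t=0: π = [0.1000, 0.2000, 0.2000, 0.1000, 0.4000], E[r] = 0.1000, γ^t·E[r] = 0.100000, running G = 0.100000
t=1: π = [0.1300, 0.2000, 0.2600, 0.1900, 0.2200], E[r] = -0.4100, γ^t·E[r] = -0.287000, running G = -0.187000
t=2: π = [0.1330, 0.2360, 0.2780, 0.1570, 0.1960], E[r] = -0.5210, γ^t·E[r] = -0.255290, running G = -0.442290
t=3: π = [0.1369, 0.2354, 0.2816, 0.1525, 0.1936], E[r] = -0.5027, γ^t·E[r] = -0.172426, running G = -0.614716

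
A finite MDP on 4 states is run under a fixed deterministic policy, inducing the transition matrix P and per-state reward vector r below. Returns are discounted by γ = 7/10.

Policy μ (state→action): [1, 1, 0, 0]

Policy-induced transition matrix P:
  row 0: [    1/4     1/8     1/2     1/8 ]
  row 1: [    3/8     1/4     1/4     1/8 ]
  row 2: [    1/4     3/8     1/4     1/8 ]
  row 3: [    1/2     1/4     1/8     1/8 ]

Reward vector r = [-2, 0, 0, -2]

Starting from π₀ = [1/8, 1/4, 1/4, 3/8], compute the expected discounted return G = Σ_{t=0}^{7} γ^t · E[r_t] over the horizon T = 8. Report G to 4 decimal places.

t=0: π = [0.1250, 0.2500, 0.2500, 0.3750], E[r] = -1.0000, γ^t·E[r] = -1.000000, running G = -1.000000
t=1: π = [0.3750, 0.2656, 0.2344, 0.1250], E[r] = -1.0000, γ^t·E[r] = -0.700000, running G = -1.700000
t=2: π = [0.3145, 0.2324, 0.3281, 0.1250], E[r] = -0.8789, γ^t·E[r] = -0.430664, running G = -2.130664
t=3: π = [0.3103, 0.2517, 0.3130, 0.1250], E[r] = -0.8706, γ^t·E[r] = -0.298618, running G = -2.429282
t=4: π = [0.3127, 0.2503, 0.3120, 0.1250], E[r] = -0.8754, γ^t·E[r] = -0.210190, running G = -2.639472
t=5: π = [0.3125, 0.2499, 0.3126, 0.1250], E[r] = -0.8751, γ^t·E[r] = -0.147075, running G = -2.786547
t=6: π = [0.3125, 0.2500, 0.3125, 0.1250], E[r] = -0.8750, γ^t·E[r] = -0.102940, running G = -2.889487
t=7: π = [0.3125, 0.2500, 0.3125, 0.1250], E[r] = -0.8750, γ^t·E[r] = -0.072060, running G = -2.961547

G = -2.9615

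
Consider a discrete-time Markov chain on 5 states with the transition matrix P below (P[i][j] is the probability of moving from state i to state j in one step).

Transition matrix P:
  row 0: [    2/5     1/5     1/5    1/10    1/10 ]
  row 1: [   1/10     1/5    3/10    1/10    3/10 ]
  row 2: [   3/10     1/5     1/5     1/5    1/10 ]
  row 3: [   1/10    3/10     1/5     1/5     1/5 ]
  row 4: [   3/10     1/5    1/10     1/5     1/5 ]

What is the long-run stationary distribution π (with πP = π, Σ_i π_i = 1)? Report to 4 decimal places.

π = [0.2514, 0.2153, 0.2039, 0.1533, 0.1760]

Balance equations π_j = Σ_i π_i·P[i][j]:
  π_0 = 2/5·π_0 + 1/10·π_1 + 3/10·π_2 + 1/10·π_3 + 3/10·π_4
  π_1 = 1/5·π_0 + 1/5·π_1 + 1/5·π_2 + 3/10·π_3 + 1/5·π_4
  π_2 = 1/5·π_0 + 3/10·π_1 + 1/5·π_2 + 1/5·π_3 + 1/10·π_4
  π_3 = 1/10·π_0 + 1/10·π_1 + 1/5·π_2 + 1/5·π_3 + 1/5·π_4
  normalize: π_0 + π_1 + π_2 + π_3 + π_4 = 1
Solving the linear system gives exactly π = [223/887, 191/887, 1628/7983, 136/887, 1405/7983].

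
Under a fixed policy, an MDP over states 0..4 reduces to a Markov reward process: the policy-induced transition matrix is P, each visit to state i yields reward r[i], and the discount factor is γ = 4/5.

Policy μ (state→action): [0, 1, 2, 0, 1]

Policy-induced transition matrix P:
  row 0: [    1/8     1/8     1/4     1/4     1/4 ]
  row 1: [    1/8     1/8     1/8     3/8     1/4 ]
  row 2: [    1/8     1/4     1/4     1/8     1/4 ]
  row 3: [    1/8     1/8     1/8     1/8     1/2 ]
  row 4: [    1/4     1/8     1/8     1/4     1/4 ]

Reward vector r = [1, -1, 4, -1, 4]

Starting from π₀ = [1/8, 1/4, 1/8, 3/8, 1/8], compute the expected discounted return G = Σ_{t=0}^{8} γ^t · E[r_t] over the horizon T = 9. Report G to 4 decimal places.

t=0: π = [0.1250, 0.2500, 0.1250, 0.3750, 0.1250], E[r] = 0.5000, γ^t·E[r] = 0.500000, running G = 0.500000
t=1: π = [0.1406, 0.1406, 0.1563, 0.2188, 0.3438], E[r] = 1.7813, γ^t·E[r] = 1.425000, running G = 1.925000
t=2: π = [0.1680, 0.1445, 0.1621, 0.2207, 0.3047], E[r] = 1.6699, γ^t·E[r] = 1.068750, running G = 2.993750
t=3: π = [0.1631, 0.1453, 0.1663, 0.2202, 0.3052], E[r] = 1.6833, γ^t·E[r] = 0.861875, running G = 3.855625
t=4: π = [0.1631, 0.1458, 0.1662, 0.2198, 0.3051], E[r] = 1.6824, γ^t·E[r] = 0.689113, running G = 4.544738
t=5: π = [0.1631, 0.1458, 0.1662, 0.2200, 0.3050], E[r] = 1.6819, γ^t·E[r] = 0.551124, running G = 5.095861
t=6: π = [0.1631, 0.1458, 0.1662, 0.2200, 0.3050], E[r] = 1.6820, γ^t·E[r] = 0.440930, running G = 5.536791
t=7: π = [0.1631, 0.1458, 0.1662, 0.2200, 0.3050], E[r] = 1.6820, γ^t·E[r] = 0.352739, running G = 5.889531
t=8: π = [0.1631, 0.1458, 0.1662, 0.2200, 0.3050], E[r] = 1.6820, γ^t·E[r] = 0.282192, running G = 6.171723

G = 6.1717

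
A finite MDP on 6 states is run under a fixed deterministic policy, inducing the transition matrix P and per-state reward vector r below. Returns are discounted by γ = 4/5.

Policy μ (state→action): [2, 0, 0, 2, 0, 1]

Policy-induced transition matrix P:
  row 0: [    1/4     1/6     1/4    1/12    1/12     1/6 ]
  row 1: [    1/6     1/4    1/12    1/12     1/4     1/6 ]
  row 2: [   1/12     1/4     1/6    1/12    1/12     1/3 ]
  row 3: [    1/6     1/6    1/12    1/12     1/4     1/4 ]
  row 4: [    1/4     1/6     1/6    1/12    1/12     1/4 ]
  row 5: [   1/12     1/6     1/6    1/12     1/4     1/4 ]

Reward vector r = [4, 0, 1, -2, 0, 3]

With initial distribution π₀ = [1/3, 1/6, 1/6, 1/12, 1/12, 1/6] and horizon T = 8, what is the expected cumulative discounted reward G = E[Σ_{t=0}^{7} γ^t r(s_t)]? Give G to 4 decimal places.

G = 6.0829

t=0: π = [0.3333, 0.1667, 0.1667, 0.0833, 0.0833, 0.1667], E[r] = 1.8333, γ^t·E[r] = 1.833333, running G = 1.833333
t=1: π = [0.1736, 0.1944, 0.1736, 0.0833, 0.1528, 0.2222], E[r] = 1.3681, γ^t·E[r] = 1.094444, running G = 2.927778
t=2: π = [0.1609, 0.1973, 0.1580, 0.0833, 0.1667, 0.2338], E[r] = 1.3362, γ^t·E[r] = 0.855185, running G = 3.782963
t=3: π = [0.1613, 0.1963, 0.1567, 0.0833, 0.1691, 0.2333], E[r] = 1.3352, γ^t·E[r] = 0.683630, running G = 4.466593
t=4: π = [0.1617, 0.1961, 0.1568, 0.0833, 0.1688, 0.2333], E[r] = 1.3367, γ^t·E[r] = 0.547518, running G = 5.014110
t=5: π = [0.1617, 0.1961, 0.1569, 0.0833, 0.1688, 0.2333], E[r] = 1.3368, γ^t·E[r] = 0.438031, running G = 5.452142
t=6: π = [0.1617, 0.1961, 0.1569, 0.0833, 0.1688, 0.2333], E[r] = 1.3368, γ^t·E[r] = 0.350422, running G = 5.802563
t=7: π = [0.1617, 0.1961, 0.1569, 0.0833, 0.1688, 0.2333], E[r] = 1.3367, γ^t·E[r] = 0.280336, running G = 6.082900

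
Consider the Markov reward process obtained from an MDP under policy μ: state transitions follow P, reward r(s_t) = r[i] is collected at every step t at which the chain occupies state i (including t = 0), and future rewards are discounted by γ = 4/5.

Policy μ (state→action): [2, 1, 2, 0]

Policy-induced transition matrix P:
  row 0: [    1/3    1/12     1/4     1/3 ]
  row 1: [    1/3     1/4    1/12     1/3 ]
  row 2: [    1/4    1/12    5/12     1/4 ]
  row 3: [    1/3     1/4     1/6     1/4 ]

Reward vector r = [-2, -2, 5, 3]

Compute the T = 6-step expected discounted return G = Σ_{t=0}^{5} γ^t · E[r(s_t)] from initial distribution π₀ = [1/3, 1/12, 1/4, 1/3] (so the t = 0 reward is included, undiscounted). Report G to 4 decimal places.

t=0: π = [0.3333, 0.0833, 0.2500, 0.3333], E[r] = 1.4167, γ^t·E[r] = 1.416667, running G = 1.416667
t=1: π = [0.3125, 0.1528, 0.2500, 0.2847], E[r] = 1.1736, γ^t·E[r] = 0.938889, running G = 2.355556
t=2: π = [0.3125, 0.1563, 0.2425, 0.2888], E[r] = 1.1412, γ^t·E[r] = 0.730370, running G = 3.085926
t=3: π = [0.3131, 0.1575, 0.2403, 0.2891], E[r] = 1.1275, γ^t·E[r] = 0.577259, running G = 3.663185
t=4: π = [0.3133, 0.1578, 0.2397, 0.2892], E[r] = 1.1241, γ^t·E[r] = 0.460423, running G = 4.123608
t=5: π = [0.3134, 0.1578, 0.2396, 0.2893], E[r] = 1.1232, γ^t·E[r] = 0.368043, running G = 4.491651

G = 4.4917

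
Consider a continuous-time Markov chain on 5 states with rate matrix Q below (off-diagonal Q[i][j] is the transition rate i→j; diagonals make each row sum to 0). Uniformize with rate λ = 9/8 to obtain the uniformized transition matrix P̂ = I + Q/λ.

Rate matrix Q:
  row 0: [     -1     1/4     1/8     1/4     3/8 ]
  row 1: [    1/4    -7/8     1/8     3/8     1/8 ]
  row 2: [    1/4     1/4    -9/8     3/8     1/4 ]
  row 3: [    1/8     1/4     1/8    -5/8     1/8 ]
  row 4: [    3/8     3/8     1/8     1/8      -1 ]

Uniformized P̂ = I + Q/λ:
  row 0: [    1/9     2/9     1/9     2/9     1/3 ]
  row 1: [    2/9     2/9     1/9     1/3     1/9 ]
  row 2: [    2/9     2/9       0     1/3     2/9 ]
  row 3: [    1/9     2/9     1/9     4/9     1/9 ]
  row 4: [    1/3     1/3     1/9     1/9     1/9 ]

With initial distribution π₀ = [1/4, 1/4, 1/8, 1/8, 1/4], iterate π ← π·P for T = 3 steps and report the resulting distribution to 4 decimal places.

π = [0.1866, 0.2409, 0.1000, 0.3081, 0.1644]

t=0: π = [0.2500, 0.2500, 0.1250, 0.1250, 0.2500]
t=1: π = [0.2083, 0.2500, 0.0972, 0.2639, 0.1806]
t=2: π = [0.1898, 0.2423, 0.1003, 0.2994, 0.1682]
t=3: π = [0.1866, 0.2409, 0.1000, 0.3081, 0.1644]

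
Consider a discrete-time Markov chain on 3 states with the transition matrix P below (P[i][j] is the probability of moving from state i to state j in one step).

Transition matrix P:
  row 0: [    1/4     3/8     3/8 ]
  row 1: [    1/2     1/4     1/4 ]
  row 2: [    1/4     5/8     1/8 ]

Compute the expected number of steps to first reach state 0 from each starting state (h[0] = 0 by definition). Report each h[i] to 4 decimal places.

First-step conditioning: h[0] = 0; for i ≠ 0, h[i] = 1 + Σ_k P[i][k]·h[k].
  h[1] = 1 + 1/4·h[1] + 1/4·h[2]
  h[2] = 1 + 5/8·h[1] + 1/8·h[2]
Solving the 2×2 linear system over states ≠ 0 gives exactly h = [0, 9/4, 11/4] (h[0] = 0 is the target).

h = [0.0000, 2.2500, 2.7500]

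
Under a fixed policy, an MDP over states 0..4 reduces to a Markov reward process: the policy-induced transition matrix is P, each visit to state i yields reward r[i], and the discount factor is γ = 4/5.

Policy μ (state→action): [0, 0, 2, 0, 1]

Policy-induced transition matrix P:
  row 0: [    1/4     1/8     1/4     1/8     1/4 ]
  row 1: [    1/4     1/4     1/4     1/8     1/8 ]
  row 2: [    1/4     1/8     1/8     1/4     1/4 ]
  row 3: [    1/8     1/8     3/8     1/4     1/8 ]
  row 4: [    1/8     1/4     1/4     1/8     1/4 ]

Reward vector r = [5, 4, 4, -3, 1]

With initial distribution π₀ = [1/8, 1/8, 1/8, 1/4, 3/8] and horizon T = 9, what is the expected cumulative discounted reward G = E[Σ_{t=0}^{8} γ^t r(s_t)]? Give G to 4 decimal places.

G = 9.0523

t=0: π = [0.1250, 0.1250, 0.1250, 0.2500, 0.3750], E[r] = 1.2500, γ^t·E[r] = 1.250000, running G = 1.250000
t=1: π = [0.1719, 0.1875, 0.2656, 0.1719, 0.2031], E[r] = 2.3594, γ^t·E[r] = 1.887500, running G = 3.137500
t=2: π = [0.2031, 0.1738, 0.2383, 0.1797, 0.2051], E[r] = 2.3301, γ^t·E[r] = 1.491250, running G = 4.628750
t=3: π = [0.2019, 0.1724, 0.2427, 0.1772, 0.2058], E[r] = 2.3438, γ^t·E[r] = 1.200000, running G = 5.828750
t=4: π = [0.2021, 0.1723, 0.2418, 0.1775, 0.2063], E[r] = 2.3408, γ^t·E[r] = 0.958788, running G = 6.787538
t=5: π = [0.2020, 0.1723, 0.2420, 0.1774, 0.2063], E[r] = 2.3413, γ^t·E[r] = 0.767194, running G = 7.554731
t=6: π = [0.2020, 0.1723, 0.2419, 0.1774, 0.2063], E[r] = 2.3412, γ^t·E[r] = 0.613742, running G = 8.168473
t=7: π = [0.2020, 0.1723, 0.2419, 0.1774, 0.2063], E[r] = 2.3413, γ^t·E[r] = 0.490997, running G = 8.659470
t=8: π = [0.2020, 0.1723, 0.2419, 0.1774, 0.2063], E[r] = 2.3413, γ^t·E[r] = 0.392798, running G = 9.052268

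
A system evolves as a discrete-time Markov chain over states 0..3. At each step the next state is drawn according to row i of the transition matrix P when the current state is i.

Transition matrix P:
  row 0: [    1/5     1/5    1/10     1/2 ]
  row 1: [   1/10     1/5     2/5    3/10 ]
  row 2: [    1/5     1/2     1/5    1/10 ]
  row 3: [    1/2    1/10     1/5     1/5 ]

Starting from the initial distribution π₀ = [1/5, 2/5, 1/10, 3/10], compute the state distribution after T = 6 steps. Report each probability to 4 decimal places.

t=0: π = [0.2000, 0.4000, 0.1000, 0.3000]
t=1: π = [0.2500, 0.2000, 0.2600, 0.2900]
t=2: π = [0.2670, 0.2490, 0.2150, 0.2690]
t=3: π = [0.2558, 0.2376, 0.2231, 0.2835]
t=4: π = [0.2613, 0.2386, 0.2219, 0.2782]
t=5: π = [0.2596, 0.2388, 0.2216, 0.2801]
t=6: π = [0.2601, 0.2385, 0.2218, 0.2796]

π = [0.2601, 0.2385, 0.2218, 0.2796]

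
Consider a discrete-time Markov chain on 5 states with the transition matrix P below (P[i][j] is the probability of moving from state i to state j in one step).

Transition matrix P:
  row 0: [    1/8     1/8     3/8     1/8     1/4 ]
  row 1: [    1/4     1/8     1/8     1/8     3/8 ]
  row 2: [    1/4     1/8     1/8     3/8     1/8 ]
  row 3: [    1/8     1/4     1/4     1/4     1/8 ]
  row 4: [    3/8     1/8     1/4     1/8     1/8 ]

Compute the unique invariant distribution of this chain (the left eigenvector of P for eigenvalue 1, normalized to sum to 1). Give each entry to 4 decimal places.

π = [0.2202, 0.1511, 0.2299, 0.2085, 0.1903]

Balance equations π_j = Σ_i π_i·P[i][j]:
  π_0 = 1/8·π_0 + 1/4·π_1 + 1/4·π_2 + 1/8·π_3 + 3/8·π_4
  π_1 = 1/8·π_0 + 1/8·π_1 + 1/8·π_2 + 1/4·π_3 + 1/8·π_4
  π_2 = 3/8·π_0 + 1/8·π_1 + 1/8·π_2 + 1/4·π_3 + 1/4·π_4
  π_3 = 1/8·π_0 + 1/8·π_1 + 3/8·π_2 + 1/4·π_3 + 1/8·π_4
  normalize: π_0 + π_1 + π_2 + π_3 + π_4 = 1
Solving the linear system gives exactly π = [567/2575, 389/2575, 592/2575, 537/2575, 98/515].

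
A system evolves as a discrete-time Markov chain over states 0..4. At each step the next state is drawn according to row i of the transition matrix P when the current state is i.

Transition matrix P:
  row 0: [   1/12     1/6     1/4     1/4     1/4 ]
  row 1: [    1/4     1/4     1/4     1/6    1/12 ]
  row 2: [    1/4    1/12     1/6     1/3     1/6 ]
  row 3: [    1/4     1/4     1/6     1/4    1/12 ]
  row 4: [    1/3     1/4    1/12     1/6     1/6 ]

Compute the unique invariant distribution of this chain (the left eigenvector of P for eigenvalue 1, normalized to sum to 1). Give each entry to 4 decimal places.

Balance equations π_j = Σ_i π_i·P[i][j]:
  π_0 = 1/12·π_0 + 1/4·π_1 + 1/4·π_2 + 1/4·π_3 + 1/3·π_4
  π_1 = 1/6·π_0 + 1/4·π_1 + 1/12·π_2 + 1/4·π_3 + 1/4·π_4
  π_2 = 1/4·π_0 + 1/4·π_1 + 1/6·π_2 + 1/6·π_3 + 1/12·π_4
  π_3 = 1/4·π_0 + 1/6·π_1 + 1/3·π_2 + 1/4·π_3 + 1/6·π_4
  normalize: π_0 + π_1 + π_2 + π_3 + π_4 = 1
Solving the linear system gives exactly π = [5027/22349, 4462/22349, 4238/22349, 5291/22349, 3331/22349].

π = [0.2249, 0.1997, 0.1896, 0.2367, 0.1490]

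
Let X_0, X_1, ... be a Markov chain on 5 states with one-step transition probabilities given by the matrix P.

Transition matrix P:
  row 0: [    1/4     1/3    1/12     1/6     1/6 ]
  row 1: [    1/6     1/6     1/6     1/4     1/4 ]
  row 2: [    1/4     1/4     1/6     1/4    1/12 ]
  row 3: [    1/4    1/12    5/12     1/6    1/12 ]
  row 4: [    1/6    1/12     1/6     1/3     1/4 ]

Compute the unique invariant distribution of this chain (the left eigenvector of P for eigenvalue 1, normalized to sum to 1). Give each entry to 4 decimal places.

Balance equations π_j = Σ_i π_i·P[i][j]:
  π_0 = 1/4·π_0 + 1/6·π_1 + 1/4·π_2 + 1/4·π_3 + 1/6·π_4
  π_1 = 1/3·π_0 + 1/6·π_1 + 1/4·π_2 + 1/12·π_3 + 1/12·π_4
  π_2 = 1/12·π_0 + 1/6·π_1 + 1/6·π_2 + 5/12·π_3 + 1/6·π_4
  π_3 = 1/6·π_0 + 1/4·π_1 + 1/4·π_2 + 1/6·π_3 + 1/3·π_4
  normalize: π_0 + π_1 + π_2 + π_3 + π_4 = 1
Solving the linear system gives exactly π = [1567/7091, 1336/7091, 1452/7091, 229/1013, 1133/7091].

π = [0.2210, 0.1884, 0.2048, 0.2261, 0.1598]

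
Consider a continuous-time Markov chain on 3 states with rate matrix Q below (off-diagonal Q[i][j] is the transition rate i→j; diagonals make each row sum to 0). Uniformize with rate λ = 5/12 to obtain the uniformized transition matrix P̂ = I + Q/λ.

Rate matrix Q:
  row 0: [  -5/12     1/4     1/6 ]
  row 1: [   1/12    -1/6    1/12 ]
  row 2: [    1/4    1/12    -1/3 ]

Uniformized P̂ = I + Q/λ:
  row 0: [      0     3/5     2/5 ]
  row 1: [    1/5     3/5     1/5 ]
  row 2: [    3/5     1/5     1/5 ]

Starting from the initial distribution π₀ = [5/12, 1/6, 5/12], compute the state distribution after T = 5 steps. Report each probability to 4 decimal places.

t=0: π = [0.4167, 0.1667, 0.4167]
t=1: π = [0.2833, 0.4333, 0.2833]
t=2: π = [0.2567, 0.4867, 0.2567]
t=3: π = [0.2513, 0.4973, 0.2513]
t=4: π = [0.2503, 0.4995, 0.2503]
t=5: π = [0.2501, 0.4999, 0.2501]

π = [0.2501, 0.4999, 0.2501]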